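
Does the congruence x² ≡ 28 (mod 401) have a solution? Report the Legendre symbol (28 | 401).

1

Euler's criterion: (28/401) ≡ 28^200 (mod 401).
28^2 ≡ 383 (mod 401)
28^4 ≡ 324 (mod 401)
28^8 ≡ 315 (mod 401)
28^16 ≡ 178 (mod 401)
28^32 ≡ 5 (mod 401)
28^64 ≡ 25 (mod 401)
28^128 ≡ 224 (mod 401)
28^200 = 28^(128+64+8) ≡ 1 (mod 401).
Result is 1, so (28/401) = 1.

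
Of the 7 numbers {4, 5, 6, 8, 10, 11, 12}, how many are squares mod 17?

2

(4/17) = +1 → QR.
(5/17) = -1 → non-residue.
(6/17) = -1 → non-residue.
(8/17) = +1 → QR.
(10/17) = -1 → non-residue.
(11/17) = -1 → non-residue.
(12/17) = -1 → non-residue.
Total quadratic residues among the 7: 2.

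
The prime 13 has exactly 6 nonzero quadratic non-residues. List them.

Square k = 1,…,6 (k and 13−k give the same square):
1²=1, 2²=4, 3²=9, 4²≡3, 5²≡12, 6²≡10 (mod 13).
The residues are {1, 3, 4, 9, 10, 12}; the non-residues are the remaining 6 nonzero classes.

2 5 6 7 8 11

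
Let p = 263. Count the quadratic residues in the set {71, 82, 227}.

0

(71/263) = -1 → non-residue.
(82/263) = -1 → non-residue.
(227/263) = -1 → non-residue.
Total quadratic residues among the 3: 0.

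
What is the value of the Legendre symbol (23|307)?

-1

Reciprocity: 23 ≡ 3 and 307 ≡ 3 (mod 4), so (23/307) = −(307/23).
Reduce top mod 23: now compute (8/23).
Pull out 2^3: since 23 ≡ 7 (mod 8), (2/23) = +1, so (2/23)^3 = +1.
Reached (1/23) = 1. Collecting the sign flips along the way, the symbol is -1.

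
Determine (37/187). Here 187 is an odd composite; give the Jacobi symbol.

Reciprocity: 37 ≡ 1 and 187 ≡ 3 (mod 4), so (37/187) = +(187/37).
Reduce top mod 37: now compute (2/37).
Pull out 2: since 37 ≡ 5 (mod 8), (2/37) = -1.
Reached (1/37) = 1. Collecting the sign flips along the way, the symbol is -1.

-1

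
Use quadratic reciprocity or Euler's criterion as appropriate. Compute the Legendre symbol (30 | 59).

-1

Euler's criterion: (30/59) ≡ 30^29 (mod 59).
30^2 ≡ 15 (mod 59)
30^4 ≡ 48 (mod 59)
30^8 ≡ 3 (mod 59)
30^16 ≡ 9 (mod 59)
30^29 = 30^(16+8+4+1) ≡ 58 (mod 59).
Result is 58 ≡ −1, so (30/59) = −1.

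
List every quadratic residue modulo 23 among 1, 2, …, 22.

Square k = 1,…,11 (k and 23−k give the same square):
1²=1, 2²=4, 3²=9, 4²=16, 5²≡2, 6²≡13, 7²≡3, 8²≡18, 9²≡12, 10²≡8, 11²≡6 (mod 23).
So the quadratic residues mod 23 are {1, 2, 3, 4, 6, 8, 9, 12, 13, 16, 18}.

1, 2, 3, 4, 6, 8, 9, 12, 13, 16, 18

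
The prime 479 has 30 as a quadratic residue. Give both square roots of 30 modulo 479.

Since 479 ≡ 3 (mod 4), a square root of 30 is 30^((479+1)/4) = 30^120 mod 479.
Repeated squaring: 30^2≡421, 30^4≡11, 30^8≡121, 30^16≡271, 30^32≡154, 30^64≡245 (mod 479).
30^120 = 30^(64+32+16+8) ≡ 120 (mod 479).
Check: 120² = 14400 ≡ 30 (mod 479). The two roots are 120 and 359.

120, 359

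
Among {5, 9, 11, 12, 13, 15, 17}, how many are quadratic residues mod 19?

(5/19) = +1 → QR.
(9/19) = +1 → QR.
(11/19) = +1 → QR.
(12/19) = -1 → non-residue.
(13/19) = -1 → non-residue.
(15/19) = -1 → non-residue.
(17/19) = +1 → QR.
Total quadratic residues among the 7: 4.

4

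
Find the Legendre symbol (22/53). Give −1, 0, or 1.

-1

Pull out 2: since 53 ≡ 5 (mod 8), (2/53) = -1.
Reciprocity: 11 ≡ 3 and 53 ≡ 1 (mod 4), so (11/53) = +(53/11).
Reduce top mod 11: now compute (9/11).
Reciprocity: 9 ≡ 1 and 11 ≡ 3 (mod 4), so (9/11) = +(11/9).
Reduce top mod 9: now compute (2/9).
Pull out 2: since 9 ≡ 1 (mod 8), (2/9) = +1.
Reached (1/9) = 1. Collecting the sign flips along the way, the symbol is -1.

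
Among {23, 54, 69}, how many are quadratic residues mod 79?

1

(23/79) = +1 → QR.
(54/79) = -1 → non-residue.
(69/79) = -1 → non-residue.
Total quadratic residues among the 3: 1.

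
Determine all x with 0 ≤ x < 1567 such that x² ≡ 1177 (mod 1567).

735, 832

Since 1567 ≡ 3 (mod 4), a square root of 1177 is 1177^((1567+1)/4) = 1177^392 mod 1567.
Repeated squaring: 1177^2≡101, 1177^4≡799, 1177^8≡632, 1177^16≡1406, 1177^32≡849, 1177^64≡1548, 1177^128≡361, 1177^256≡260 (mod 1567).
1177^392 = 1177^(256+128+8) ≡ 735 (mod 1567).
Check: 735² = 540225 ≡ 1177 (mod 1567). The two roots are 735 and 832.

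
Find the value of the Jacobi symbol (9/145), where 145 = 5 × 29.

1

Reciprocity: 9 ≡ 1 and 145 ≡ 1 (mod 4), so (9/145) = +(145/9).
Reduce top mod 9: now compute (1/9).
Reached (1/9) = 1. Collecting the sign flips along the way, the symbol is +1.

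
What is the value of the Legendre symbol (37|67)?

Reciprocity: 37 ≡ 1 and 67 ≡ 3 (mod 4), so (37/67) = +(67/37).
Reduce top mod 37: now compute (30/37).
Pull out 2: since 37 ≡ 5 (mod 8), (2/37) = -1.
Reciprocity: 15 ≡ 3 and 37 ≡ 1 (mod 4), so (15/37) = +(37/15).
Reduce top mod 15: now compute (7/15).
Reciprocity: 7 ≡ 3 and 15 ≡ 3 (mod 4), so (7/15) = −(15/7).
Reduce top mod 7: now compute (1/7).
Reached (1/7) = 1. Collecting the sign flips along the way, the symbol is +1.

1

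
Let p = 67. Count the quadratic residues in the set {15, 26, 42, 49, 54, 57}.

4

(15/67) = +1 → QR.
(26/67) = +1 → QR.
(42/67) = -1 → non-residue.
(49/67) = +1 → QR.
(54/67) = +1 → QR.
(57/67) = -1 → non-residue.
Total quadratic residues among the 6: 4.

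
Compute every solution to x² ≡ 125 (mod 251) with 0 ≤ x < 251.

80, 171

Since 251 ≡ 3 (mod 4), a square root of 125 is 125^((251+1)/4) = 125^63 mod 251.
Repeated squaring: 125^2≡63, 125^4≡204, 125^8≡201, 125^16≡241, 125^32≡100 (mod 251).
125^63 = 125^(32+16+8+4+2+1) ≡ 80 (mod 251).
Check: 80² = 6400 ≡ 125 (mod 251). The two roots are 80 and 171.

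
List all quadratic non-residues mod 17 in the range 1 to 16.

3 5 6 7 10 11 12 14

Square k = 1,…,8 (k and 17−k give the same square):
1²=1, 2²=4, 3²=9, 4²=16, 5²≡8, 6²≡2, 7²≡15, 8²≡13 (mod 17).
The residues are {1, 2, 4, 8, 9, 13, 15, 16}; the non-residues are the remaining 8 nonzero classes.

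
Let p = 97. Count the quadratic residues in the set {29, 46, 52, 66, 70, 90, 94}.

(29/97) = -1 → non-residue.
(46/97) = -1 → non-residue.
(52/97) = -1 → non-residue.
(66/97) = +1 → QR.
(70/97) = +1 → QR.
(90/97) = -1 → non-residue.
(94/97) = +1 → QR.
Total quadratic residues among the 7: 3.

3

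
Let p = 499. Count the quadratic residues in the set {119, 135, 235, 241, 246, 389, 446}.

(119/499) = +1 → QR.
(135/499) = -1 → non-residue.
(235/499) = +1 → QR.
(241/499) = -1 → non-residue.
(246/499) = -1 → non-residue.
(389/499) = -1 → non-residue.
(446/499) = +1 → QR.
Total quadratic residues among the 7: 3.

3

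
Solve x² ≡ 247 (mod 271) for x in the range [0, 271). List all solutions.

104, 167

Since 271 ≡ 3 (mod 4), a square root of 247 is 247^((271+1)/4) = 247^68 mod 271.
Repeated squaring: 247^2≡34, 247^4≡72, 247^8≡35, 247^16≡141, 247^32≡98, 247^64≡119 (mod 271).
247^68 = 247^(64+4) ≡ 167 (mod 271).
Check: 167² = 27889 ≡ 247 (mod 271). The two roots are 104 and 167.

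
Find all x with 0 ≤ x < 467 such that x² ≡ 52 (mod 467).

Since 467 ≡ 3 (mod 4), a square root of 52 is 52^((467+1)/4) = 52^117 mod 467.
Repeated squaring: 52^2≡369, 52^4≡264, 52^8≡113, 52^16≡160, 52^32≡382, 52^64≡220 (mod 467).
52^117 = 52^(64+32+16+4+1) ≡ 156 (mod 467).
Check: 156² = 24336 ≡ 52 (mod 467). The two roots are 156 and 311.

156, 311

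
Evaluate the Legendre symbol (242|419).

-1

Pull out 2: since 419 ≡ 3 (mod 8), (2/419) = -1.
Reciprocity: 121 ≡ 1 and 419 ≡ 3 (mod 4), so (121/419) = +(419/121).
Reduce top mod 121: now compute (56/121).
Pull out 2^3: since 121 ≡ 1 (mod 8), (2/121) = +1, so (2/121)^3 = +1.
Reciprocity: 7 ≡ 3 and 121 ≡ 1 (mod 4), so (7/121) = +(121/7).
Reduce top mod 7: now compute (2/7).
Pull out 2: since 7 ≡ 7 (mod 8), (2/7) = +1.
Reached (1/7) = 1. Collecting the sign flips along the way, the symbol is -1.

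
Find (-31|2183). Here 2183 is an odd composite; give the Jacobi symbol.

-1

First reduce: -31 ≡ 2152 (mod 2183).
Pull out 2^3: since 2183 ≡ 7 (mod 8), (2/2183) = +1, so (2/2183)^3 = +1.
Reciprocity: 269 ≡ 1 and 2183 ≡ 3 (mod 4), so (269/2183) = +(2183/269).
Reduce top mod 269: now compute (31/269).
Reciprocity: 31 ≡ 3 and 269 ≡ 1 (mod 4), so (31/269) = +(269/31).
Reduce top mod 31: now compute (21/31).
Reciprocity: 21 ≡ 1 and 31 ≡ 3 (mod 4), so (21/31) = +(31/21).
Reduce top mod 21: now compute (10/21).
Pull out 2: since 21 ≡ 5 (mod 8), (2/21) = -1.
Reciprocity: 5 ≡ 1 and 21 ≡ 1 (mod 4), so (5/21) = +(21/5).
Reduce top mod 5: now compute (1/5).
Reached (1/5) = 1. Collecting the sign flips along the way, the symbol is -1.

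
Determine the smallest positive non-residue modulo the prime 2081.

(2/2081) = +1, so 2 is a residue.
(3/2081) = −1, so 3 is the smallest positive non-residue mod 2081.

3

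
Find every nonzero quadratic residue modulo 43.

1 4 6 9 10 11 13 14 15 16 17 21 23 24 25 31 35 36 38 40 41

Square k = 1,…,21 (k and 43−k give the same square):
1²=1, 2²=4, 3²=9, 4²=16, 5²=25, 6²=36, 7²≡6, 8²≡21, 9²≡38, 10²≡14, 11²≡35, 12²≡15, 13²≡40, 14²≡24, 15²≡10, 16²≡41, 17²≡31, 18²≡23, 19²≡17, 20²≡13, 21²≡11 (mod 43).
So the quadratic residues mod 43 are {1, 4, 6, 9, 10, 11, 13, 14, 15, 16, 17, 21, 23, 24, 25, 31, 35, 36, 38, 40, 41}.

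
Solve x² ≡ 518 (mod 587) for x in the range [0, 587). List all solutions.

236, 351

Since 587 ≡ 3 (mod 4), a square root of 518 is 518^((587+1)/4) = 518^147 mod 587.
Repeated squaring: 518^2≡65, 518^4≡116, 518^8≡542, 518^16≡264, 518^32≡430, 518^64≡582, 518^128≡25 (mod 587).
518^147 = 518^(128+16+2+1) ≡ 236 (mod 587).
Check: 236² = 55696 ≡ 518 (mod 587). The two roots are 236 and 351.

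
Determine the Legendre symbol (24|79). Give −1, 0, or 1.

-1

Euler's criterion: (24/79) ≡ 24^39 (mod 79).
24^2 ≡ 23 (mod 79)
24^4 ≡ 55 (mod 79)
24^8 ≡ 23 (mod 79)
24^16 ≡ 55 (mod 79)
24^32 ≡ 23 (mod 79)
24^39 = 24^(32+4+2+1) ≡ 78 (mod 79).
Result is 78 ≡ −1, so (24/79) = −1.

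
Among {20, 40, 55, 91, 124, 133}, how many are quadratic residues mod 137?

1

(20/137) = -1 → non-residue.
(40/137) = -1 → non-residue.
(55/137) = -1 → non-residue.
(91/137) = -1 → non-residue.
(124/137) = -1 → non-residue.
(133/137) = +1 → QR.
Total quadratic residues among the 6: 1.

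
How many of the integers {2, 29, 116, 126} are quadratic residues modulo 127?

1

(2/127) = +1 → QR.
(29/127) = -1 → non-residue.
(116/127) = -1 → non-residue.
(126/127) = -1 → non-residue.
Total quadratic residues among the 4: 1.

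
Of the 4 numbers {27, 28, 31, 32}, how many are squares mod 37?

2

(27/37) = +1 → QR.
(28/37) = +1 → QR.
(31/37) = -1 → non-residue.
(32/37) = -1 → non-residue.
Total quadratic residues among the 4: 2.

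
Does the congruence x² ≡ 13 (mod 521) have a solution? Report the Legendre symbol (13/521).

1

Reciprocity: 13 ≡ 1 and 521 ≡ 1 (mod 4), so (13/521) = +(521/13).
Reduce top mod 13: now compute (1/13).
Reached (1/13) = 1. Collecting the sign flips along the way, the symbol is +1.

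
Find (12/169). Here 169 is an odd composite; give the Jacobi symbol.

1

Pull out 2^2: since 169 ≡ 1 (mod 8), (2/169) = +1, so (2/169)^2 = +1.
Reciprocity: 3 ≡ 3 and 169 ≡ 1 (mod 4), so (3/169) = +(169/3).
Reduce top mod 3: now compute (1/3).
Reached (1/3) = 1. Collecting the sign flips along the way, the symbol is +1.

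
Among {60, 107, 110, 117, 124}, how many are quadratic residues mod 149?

(60/149) = -1 → non-residue.
(107/149) = +1 → QR.
(110/149) = +1 → QR.
(117/149) = -1 → non-residue.
(124/149) = +1 → QR.
Total quadratic residues among the 5: 3.

3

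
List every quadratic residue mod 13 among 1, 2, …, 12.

Square k = 1,…,6 (k and 13−k give the same square):
1²=1, 2²=4, 3²=9, 4²≡3, 5²≡12, 6²≡10 (mod 13).
So the quadratic residues mod 13 are {1, 3, 4, 9, 10, 12}.

1 3 4 9 10 12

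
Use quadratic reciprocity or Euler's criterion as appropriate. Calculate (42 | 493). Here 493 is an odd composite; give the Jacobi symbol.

Pull out 2: since 493 ≡ 5 (mod 8), (2/493) = -1.
Reciprocity: 21 ≡ 1 and 493 ≡ 1 (mod 4), so (21/493) = +(493/21).
Reduce top mod 21: now compute (10/21).
Pull out 2: since 21 ≡ 5 (mod 8), (2/21) = -1.
Reciprocity: 5 ≡ 1 and 21 ≡ 1 (mod 4), so (5/21) = +(21/5).
Reduce top mod 5: now compute (1/5).
Reached (1/5) = 1. Collecting the sign flips along the way, the symbol is +1.

1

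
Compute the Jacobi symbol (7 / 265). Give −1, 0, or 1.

-1

Reciprocity: 7 ≡ 3 and 265 ≡ 1 (mod 4), so (7/265) = +(265/7).
Reduce top mod 7: now compute (6/7).
Pull out 2: since 7 ≡ 7 (mod 8), (2/7) = +1.
Reciprocity: 3 ≡ 3 and 7 ≡ 3 (mod 4), so (3/7) = −(7/3).
Reduce top mod 3: now compute (1/3).
Reached (1/3) = 1. Collecting the sign flips along the way, the symbol is -1.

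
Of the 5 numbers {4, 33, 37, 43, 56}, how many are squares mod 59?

1

(4/59) = +1 → QR.
(33/59) = -1 → non-residue.
(37/59) = -1 → non-residue.
(43/59) = -1 → non-residue.
(56/59) = -1 → non-residue.
Total quadratic residues among the 5: 1.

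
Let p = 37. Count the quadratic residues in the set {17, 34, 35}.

(17/37) = -1 → non-residue.
(34/37) = +1 → QR.
(35/37) = -1 → non-residue.
Total quadratic residues among the 3: 1.

1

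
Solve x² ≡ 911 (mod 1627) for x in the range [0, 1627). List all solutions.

545, 1082

Since 1627 ≡ 3 (mod 4), a square root of 911 is 911^((1627+1)/4) = 911^407 mod 1627.
Repeated squaring: 911^2≡151, 911^4≡23, 911^8≡529, 911^16≡1624, 911^32≡9, 911^64≡81, 911^128≡53, 911^256≡1182 (mod 1627).
911^407 = 911^(256+128+16+4+2+1) ≡ 545 (mod 1627).
Check: 545² = 297025 ≡ 911 (mod 1627). The two roots are 545 and 1082.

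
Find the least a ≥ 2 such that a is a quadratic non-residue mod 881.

(2/881) = +1, so 2 is a residue.
(3/881) = −1, so 3 is the smallest positive non-residue mod 881.

3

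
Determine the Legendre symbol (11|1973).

1

Reciprocity: 11 ≡ 3 and 1973 ≡ 1 (mod 4), so (11/1973) = +(1973/11).
Reduce top mod 11: now compute (4/11).
Pull out 2^2: since 11 ≡ 3 (mod 8), (2/11) = -1, so (2/11)^2 = +1.
Reached (1/11) = 1. Collecting the sign flips along the way, the symbol is +1.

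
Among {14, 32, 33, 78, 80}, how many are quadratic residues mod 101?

(14/101) = +1 → QR.
(32/101) = -1 → non-residue.
(33/101) = +1 → QR.
(78/101) = +1 → QR.
(80/101) = +1 → QR.
Total quadratic residues among the 5: 4.

4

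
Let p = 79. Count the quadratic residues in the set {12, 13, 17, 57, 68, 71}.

1

(12/79) = -1 → non-residue.
(13/79) = +1 → QR.
(17/79) = -1 → non-residue.
(57/79) = -1 → non-residue.
(68/79) = -1 → non-residue.
(71/79) = -1 → non-residue.
Total quadratic residues among the 6: 1.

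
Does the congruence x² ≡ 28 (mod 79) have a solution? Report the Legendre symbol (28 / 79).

-1

Euler's criterion: (28/79) ≡ 28^39 (mod 79).
28^2 ≡ 73 (mod 79)
28^4 ≡ 36 (mod 79)
28^8 ≡ 32 (mod 79)
28^16 ≡ 76 (mod 79)
28^32 ≡ 9 (mod 79)
28^39 = 28^(32+4+2+1) ≡ 78 (mod 79).
Result is 78 ≡ −1, so (28/79) = −1.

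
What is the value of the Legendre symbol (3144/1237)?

-1

First reduce: 3144 ≡ 670 (mod 1237).
Pull out 2: since 1237 ≡ 5 (mod 8), (2/1237) = -1.
Reciprocity: 335 ≡ 3 and 1237 ≡ 1 (mod 4), so (335/1237) = +(1237/335).
Reduce top mod 335: now compute (232/335).
Pull out 2^3: since 335 ≡ 7 (mod 8), (2/335) = +1, so (2/335)^3 = +1.
Reciprocity: 29 ≡ 1 and 335 ≡ 3 (mod 4), so (29/335) = +(335/29).
Reduce top mod 29: now compute (16/29).
Pull out 2^4: since 29 ≡ 5 (mod 8), (2/29) = -1, so (2/29)^4 = +1.
Reached (1/29) = 1. Collecting the sign flips along the way, the symbol is -1.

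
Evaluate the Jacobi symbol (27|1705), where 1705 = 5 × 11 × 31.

Reciprocity: 27 ≡ 3 and 1705 ≡ 1 (mod 4), so (27/1705) = +(1705/27).
Reduce top mod 27: now compute (4/27).
Pull out 2^2: since 27 ≡ 3 (mod 8), (2/27) = -1, so (2/27)^2 = +1.
Reached (1/27) = 1. Collecting the sign flips along the way, the symbol is +1.

1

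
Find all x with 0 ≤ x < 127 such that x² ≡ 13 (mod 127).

34, 93

Since 127 ≡ 3 (mod 4), a square root of 13 is 13^((127+1)/4) = 13^32 mod 127.
Repeated squaring: 13^2≡42, 13^4≡113, 13^8≡69, 13^16≡62, 13^32≡34 (mod 127).
13^32 = 13^(32) ≡ 34 (mod 127).
Check: 34² = 1156 ≡ 13 (mod 127). The two roots are 34 and 93.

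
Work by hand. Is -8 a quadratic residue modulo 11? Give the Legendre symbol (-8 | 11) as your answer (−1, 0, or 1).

Euler's criterion: (-8/11) ≡ 3^5 (mod 11).
3^2 ≡ 9 (mod 11)
3^4 ≡ 4 (mod 11)
3^5 = 3^(4+1) ≡ 1 (mod 11).
Result is 1, so (-8/11) = 1.

1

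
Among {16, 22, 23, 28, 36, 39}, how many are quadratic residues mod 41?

4

(16/41) = +1 → QR.
(22/41) = -1 → non-residue.
(23/41) = +1 → QR.
(28/41) = -1 → non-residue.
(36/41) = +1 → QR.
(39/41) = +1 → QR.
Total quadratic residues among the 6: 4.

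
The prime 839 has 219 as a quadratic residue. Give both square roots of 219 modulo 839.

Since 839 ≡ 3 (mod 4), a square root of 219 is 219^((839+1)/4) = 219^210 mod 839.
Repeated squaring: 219^2≡138, 219^4≡586, 219^8≡245, 219^16≡456, 219^32≡703, 219^64≡38, 219^128≡605 (mod 839).
219^210 = 219^(128+64+16+2) ≡ 172 (mod 839).
Check: 172² = 29584 ≡ 219 (mod 839). The two roots are 172 and 667.

172, 667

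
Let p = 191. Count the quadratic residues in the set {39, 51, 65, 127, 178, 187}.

3

(39/191) = +1 → QR.
(51/191) = +1 → QR.
(65/191) = +1 → QR.
(127/191) = -1 → non-residue.
(178/191) = -1 → non-residue.
(187/191) = -1 → non-residue.
Total quadratic residues among the 6: 3.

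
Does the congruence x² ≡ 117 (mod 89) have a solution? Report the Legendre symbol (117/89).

First reduce: 117 ≡ 28 (mod 89).
Pull out 2^2: since 89 ≡ 1 (mod 8), (2/89) = +1, so (2/89)^2 = +1.
Reciprocity: 7 ≡ 3 and 89 ≡ 1 (mod 4), so (7/89) = +(89/7).
Reduce top mod 7: now compute (5/7).
Reciprocity: 5 ≡ 1 and 7 ≡ 3 (mod 4), so (5/7) = +(7/5).
Reduce top mod 5: now compute (2/5).
Pull out 2: since 5 ≡ 5 (mod 8), (2/5) = -1.
Reached (1/5) = 1. Collecting the sign flips along the way, the symbol is -1.

-1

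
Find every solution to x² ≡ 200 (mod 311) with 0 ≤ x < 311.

Since 311 ≡ 3 (mod 4), a square root of 200 is 200^((311+1)/4) = 200^78 mod 311.
Repeated squaring: 200^2≡192, 200^4≡166, 200^8≡188, 200^16≡201, 200^32≡282, 200^64≡219 (mod 311).
200^78 = 200^(64+8+4+2) ≡ 273 (mod 311).
Check: 273² = 74529 ≡ 200 (mod 311). The two roots are 38 and 273.

38, 273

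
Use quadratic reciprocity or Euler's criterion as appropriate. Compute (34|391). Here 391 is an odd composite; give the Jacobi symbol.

0

Pull out 2: since 391 ≡ 7 (mod 8), (2/391) = +1.
Reciprocity: 17 ≡ 1 and 391 ≡ 3 (mod 4), so (17/391) = +(391/17).
Reduce top mod 17: now compute (0/17).
Top reduces to 0: gcd > 1, so the symbol is 0.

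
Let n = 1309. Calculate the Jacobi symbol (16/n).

1

Pull out 2^4: since 1309 ≡ 5 (mod 8), (2/1309) = -1, so (2/1309)^4 = +1.
Reached (1/1309) = 1. Collecting the sign flips along the way, the symbol is +1.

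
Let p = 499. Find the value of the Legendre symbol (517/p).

First reduce: 517 ≡ 18 (mod 499).
Pull out 2: since 499 ≡ 3 (mod 8), (2/499) = -1.
Reciprocity: 9 ≡ 1 and 499 ≡ 3 (mod 4), so (9/499) = +(499/9).
Reduce top mod 9: now compute (4/9).
Pull out 2^2: since 9 ≡ 1 (mod 8), (2/9) = +1, so (2/9)^2 = +1.
Reached (1/9) = 1. Collecting the sign flips along the way, the symbol is -1.

-1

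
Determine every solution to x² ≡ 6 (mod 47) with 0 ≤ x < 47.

Since 47 ≡ 3 (mod 4), a square root of 6 is 6^((47+1)/4) = 6^12 mod 47.
Repeated squaring: 6^2≡36, 6^4≡27, 6^8≡24 (mod 47).
6^12 = 6^(8+4) ≡ 37 (mod 47).
Check: 37² = 1369 ≡ 6 (mod 47). The two roots are 10 and 37.

10, 37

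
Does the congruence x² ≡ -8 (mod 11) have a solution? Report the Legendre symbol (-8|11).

Euler's criterion: (-8/11) ≡ 3^5 (mod 11).
3^2 ≡ 9 (mod 11)
3^4 ≡ 4 (mod 11)
3^5 = 3^(4+1) ≡ 1 (mod 11).
Result is 1, so (-8/11) = 1.

1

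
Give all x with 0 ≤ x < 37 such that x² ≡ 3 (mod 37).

37 ≡ 1 (mod 4), so we find a root by search.
Trying successive values, 15² = 225 ≡ 3 (mod 37). The other root is 37 − 15 = 22.

15, 22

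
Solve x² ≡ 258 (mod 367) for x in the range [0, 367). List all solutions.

Since 367 ≡ 3 (mod 4), a square root of 258 is 258^((367+1)/4) = 258^92 mod 367.
Repeated squaring: 258^2≡137, 258^4≡52, 258^8≡135, 258^16≡242, 258^32≡211, 258^64≡114 (mod 367).
258^92 = 258^(64+16+8+4) ≡ 25 (mod 367).
Check: 25² = 625 ≡ 258 (mod 367). The two roots are 25 and 342.

25, 342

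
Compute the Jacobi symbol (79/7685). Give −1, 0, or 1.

1

Reciprocity: 79 ≡ 3 and 7685 ≡ 1 (mod 4), so (79/7685) = +(7685/79).
Reduce top mod 79: now compute (22/79).
Pull out 2: since 79 ≡ 7 (mod 8), (2/79) = +1.
Reciprocity: 11 ≡ 3 and 79 ≡ 3 (mod 4), so (11/79) = −(79/11).
Reduce top mod 11: now compute (2/11).
Pull out 2: since 11 ≡ 3 (mod 8), (2/11) = -1.
Reached (1/11) = 1. Collecting the sign flips along the way, the symbol is +1.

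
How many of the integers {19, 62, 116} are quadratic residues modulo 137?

(19/137) = +1 → QR.
(62/137) = -1 → non-residue.
(116/137) = -1 → non-residue.
Total quadratic residues among the 3: 1.

1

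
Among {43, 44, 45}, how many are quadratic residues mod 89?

(43/89) = -1 → non-residue.
(44/89) = +1 → QR.
(45/89) = +1 → QR.
Total quadratic residues among the 3: 2.

2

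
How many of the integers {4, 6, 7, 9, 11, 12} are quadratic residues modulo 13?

(4/13) = +1 → QR.
(6/13) = -1 → non-residue.
(7/13) = -1 → non-residue.
(9/13) = +1 → QR.
(11/13) = -1 → non-residue.
(12/13) = +1 → QR.
Total quadratic residues among the 6: 3.

3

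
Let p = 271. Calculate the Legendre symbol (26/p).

-1

Pull out 2: since 271 ≡ 7 (mod 8), (2/271) = +1.
Reciprocity: 13 ≡ 1 and 271 ≡ 3 (mod 4), so (13/271) = +(271/13).
Reduce top mod 13: now compute (11/13).
Reciprocity: 11 ≡ 3 and 13 ≡ 1 (mod 4), so (11/13) = +(13/11).
Reduce top mod 11: now compute (2/11).
Pull out 2: since 11 ≡ 3 (mod 8), (2/11) = -1.
Reached (1/11) = 1. Collecting the sign flips along the way, the symbol is -1.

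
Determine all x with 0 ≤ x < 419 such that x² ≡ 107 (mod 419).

208, 211

Since 419 ≡ 3 (mod 4), a square root of 107 is 107^((419+1)/4) = 107^105 mod 419.
Repeated squaring: 107^2≡136, 107^4≡60, 107^8≡248, 107^16≡330, 107^32≡379, 107^64≡343 (mod 419).
107^105 = 107^(64+32+8+1) ≡ 208 (mod 419).
Check: 208² = 43264 ≡ 107 (mod 419). The two roots are 208 and 211.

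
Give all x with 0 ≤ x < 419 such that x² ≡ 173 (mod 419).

43, 376

Since 419 ≡ 3 (mod 4), a square root of 173 is 173^((419+1)/4) = 173^105 mod 419.
Repeated squaring: 173^2≡180, 173^4≡137, 173^8≡333, 173^16≡273, 173^32≡366, 173^64≡295 (mod 419).
173^105 = 173^(64+32+8+1) ≡ 43 (mod 419).
Check: 43² = 1849 ≡ 173 (mod 419). The two roots are 43 and 376.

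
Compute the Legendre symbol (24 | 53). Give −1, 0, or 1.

Euler's criterion: (24/53) ≡ 24^26 (mod 53).
24^2 ≡ 46 (mod 53)
24^4 ≡ 49 (mod 53)
24^8 ≡ 16 (mod 53)
24^16 ≡ 44 (mod 53)
24^26 = 24^(16+8+2) ≡ 1 (mod 53).
Result is 1, so (24/53) = 1.

1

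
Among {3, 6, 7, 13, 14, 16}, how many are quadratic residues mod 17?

2

(3/17) = -1 → non-residue.
(6/17) = -1 → non-residue.
(7/17) = -1 → non-residue.
(13/17) = +1 → QR.
(14/17) = -1 → non-residue.
(16/17) = +1 → QR.
Total quadratic residues among the 6: 2.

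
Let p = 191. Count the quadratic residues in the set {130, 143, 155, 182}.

(130/191) = +1 → QR.
(143/191) = -1 → non-residue.
(155/191) = -1 → non-residue.
(182/191) = -1 → non-residue.
Total quadratic residues among the 4: 1.

1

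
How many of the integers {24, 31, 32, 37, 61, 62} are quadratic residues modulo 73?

4

(24/73) = +1 → QR.
(31/73) = -1 → non-residue.
(32/73) = +1 → QR.
(37/73) = +1 → QR.
(61/73) = +1 → QR.
(62/73) = -1 → non-residue.
Total quadratic residues among the 6: 4.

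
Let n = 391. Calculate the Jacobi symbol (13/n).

Reciprocity: 13 ≡ 1 and 391 ≡ 3 (mod 4), so (13/391) = +(391/13).
Reduce top mod 13: now compute (1/13).
Reached (1/13) = 1. Collecting the sign flips along the way, the symbol is +1.

1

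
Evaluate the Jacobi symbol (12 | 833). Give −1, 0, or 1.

Pull out 2^2: since 833 ≡ 1 (mod 8), (2/833) = +1, so (2/833)^2 = +1.
Reciprocity: 3 ≡ 3 and 833 ≡ 1 (mod 4), so (3/833) = +(833/3).
Reduce top mod 3: now compute (2/3).
Pull out 2: since 3 ≡ 3 (mod 8), (2/3) = -1.
Reached (1/3) = 1. Collecting the sign flips along the way, the symbol is -1.

-1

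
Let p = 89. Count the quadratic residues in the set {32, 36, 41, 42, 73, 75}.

(32/89) = +1 → QR.
(36/89) = +1 → QR.
(41/89) = -1 → non-residue.
(42/89) = +1 → QR.
(73/89) = +1 → QR.
(75/89) = -1 → non-residue.
Total quadratic residues among the 6: 4.

4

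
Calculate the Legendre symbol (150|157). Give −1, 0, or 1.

-1

Euler's criterion: (150/157) ≡ 150^78 (mod 157).
150^2 ≡ 49 (mod 157)
150^4 ≡ 46 (mod 157)
150^8 ≡ 75 (mod 157)
150^16 ≡ 130 (mod 157)
150^32 ≡ 101 (mod 157)
150^64 ≡ 153 (mod 157)
150^78 = 150^(64+8+4+2) ≡ 156 (mod 157).
Result is 156 ≡ −1, so (150/157) = −1.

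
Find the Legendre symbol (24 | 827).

-1

Euler's criterion: (24/827) ≡ 24^413 (mod 827).
24^2 ≡ 576 (mod 827)
24^4 ≡ 149 (mod 827)
24^8 ≡ 699 (mod 827)
24^16 ≡ 671 (mod 827)
24^32 ≡ 353 (mod 827)
24^64 ≡ 559 (mod 827)
24^128 ≡ 702 (mod 827)
24^256 ≡ 739 (mod 827)
24^413 = 24^(256+128+16+8+4+1) ≡ 826 (mod 827).
Result is 826 ≡ −1, so (24/827) = −1.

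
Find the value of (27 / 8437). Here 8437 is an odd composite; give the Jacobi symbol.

Reciprocity: 27 ≡ 3 and 8437 ≡ 1 (mod 4), so (27/8437) = +(8437/27).
Reduce top mod 27: now compute (13/27).
Reciprocity: 13 ≡ 1 and 27 ≡ 3 (mod 4), so (13/27) = +(27/13).
Reduce top mod 13: now compute (1/13).
Reached (1/13) = 1. Collecting the sign flips along the way, the symbol is +1.

1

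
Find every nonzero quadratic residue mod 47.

Square k = 1,…,23 (k and 47−k give the same square):
1²=1, 2²=4, 3²=9, 4²=16, 5²=25, 6²=36, 7²≡2, 8²≡17, 9²≡34, 10²≡6, 11²≡27, 12²≡3, 13²≡28, 14²≡8, 15²≡37, 16²≡21, 17²≡7, 18²≡42, 19²≡32, 20²≡24, 21²≡18, 22²≡14, 23²≡12 (mod 47).
So the quadratic residues mod 47 are {1, 2, 3, 4, 6, 7, 8, 9, 12, 14, 16, 17, 18, 21, 24, 25, 27, 28, 32, 34, 36, 37, 42}.

1, 2, 3, 4, 6, 7, 8, 9, 12, 14, 16, 17, 18, 21, 24, 25, 27, 28, 32, 34, 36, 37, 42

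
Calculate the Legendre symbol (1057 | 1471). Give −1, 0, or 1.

Reciprocity: 1057 ≡ 1 and 1471 ≡ 3 (mod 4), so (1057/1471) = +(1471/1057).
Reduce top mod 1057: now compute (414/1057).
Pull out 2: since 1057 ≡ 1 (mod 8), (2/1057) = +1.
Reciprocity: 207 ≡ 3 and 1057 ≡ 1 (mod 4), so (207/1057) = +(1057/207).
Reduce top mod 207: now compute (22/207).
Pull out 2: since 207 ≡ 7 (mod 8), (2/207) = +1.
Reciprocity: 11 ≡ 3 and 207 ≡ 3 (mod 4), so (11/207) = −(207/11).
Reduce top mod 11: now compute (9/11).
Reciprocity: 9 ≡ 1 and 11 ≡ 3 (mod 4), so (9/11) = +(11/9).
Reduce top mod 9: now compute (2/9).
Pull out 2: since 9 ≡ 1 (mod 8), (2/9) = +1.
Reached (1/9) = 1. Collecting the sign flips along the way, the symbol is -1.

-1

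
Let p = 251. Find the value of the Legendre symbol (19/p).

-1

Euler's criterion: (19/251) ≡ 19^125 (mod 251).
19^2 ≡ 110 (mod 251)
19^4 ≡ 52 (mod 251)
19^8 ≡ 194 (mod 251)
19^16 ≡ 237 (mod 251)
19^32 ≡ 196 (mod 251)
19^64 ≡ 13 (mod 251)
19^125 = 19^(64+32+16+8+4+1) ≡ 250 (mod 251).
Result is 250 ≡ −1, so (19/251) = −1.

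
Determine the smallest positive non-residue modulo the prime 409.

(2/409) = +1, so 2 is a residue.
(3/409) = +1, so 3 is a residue.
(4/409) = +1, so 4 is a residue.
(5/409) = +1, so 5 is a residue.
(6/409) = +1, so 6 is a residue.
(7/409) = −1, so 7 is the smallest positive non-residue mod 409.

7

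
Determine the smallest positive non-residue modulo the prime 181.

(2/181) = −1, so 2 is the smallest positive non-residue mod 181.

2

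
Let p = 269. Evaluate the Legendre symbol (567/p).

Euler's criterion: (567/269) ≡ 29^134 (mod 269).
29^2 ≡ 34 (mod 269)
29^4 ≡ 80 (mod 269)
29^8 ≡ 213 (mod 269)
29^16 ≡ 177 (mod 269)
29^32 ≡ 125 (mod 269)
29^64 ≡ 23 (mod 269)
29^128 ≡ 260 (mod 269)
29^134 = 29^(128+4+2) ≡ 268 (mod 269).
Result is 268 ≡ −1, so (567/269) = −1.

-1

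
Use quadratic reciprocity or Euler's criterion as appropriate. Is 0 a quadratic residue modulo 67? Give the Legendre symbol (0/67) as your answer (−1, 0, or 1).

Top reduces to 0: gcd > 1, so the symbol is 0.

0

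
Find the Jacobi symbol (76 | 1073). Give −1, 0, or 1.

Pull out 2^2: since 1073 ≡ 1 (mod 8), (2/1073) = +1, so (2/1073)^2 = +1.
Reciprocity: 19 ≡ 3 and 1073 ≡ 1 (mod 4), so (19/1073) = +(1073/19).
Reduce top mod 19: now compute (9/19).
Reciprocity: 9 ≡ 1 and 19 ≡ 3 (mod 4), so (9/19) = +(19/9).
Reduce top mod 9: now compute (1/9).
Reached (1/9) = 1. Collecting the sign flips along the way, the symbol is +1.

1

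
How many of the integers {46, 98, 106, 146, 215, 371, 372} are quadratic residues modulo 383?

4

(46/383) = +1 → QR.
(98/383) = +1 → QR.
(106/383) = -1 → non-residue.
(146/383) = +1 → QR.
(215/383) = -1 → non-residue.
(371/383) = -1 → non-residue.
(372/383) = +1 → QR.
Total quadratic residues among the 7: 4.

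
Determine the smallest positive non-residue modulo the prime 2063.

5

(2/2063) = +1, so 2 is a residue.
(3/2063) = +1, so 3 is a residue.
(4/2063) = +1, so 4 is a residue.
(5/2063) = −1, so 5 is the smallest positive non-residue mod 2063.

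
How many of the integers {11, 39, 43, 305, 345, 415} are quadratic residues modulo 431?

3

(11/431) = +1 → QR.
(39/431) = -1 → non-residue.
(43/431) = -1 → non-residue.
(305/431) = +1 → QR.
(345/431) = +1 → QR.
(415/431) = -1 → non-residue.
Total quadratic residues among the 6: 3.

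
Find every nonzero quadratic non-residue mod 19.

2,3,8,10,12,13,14,15,18

Square k = 1,…,9 (k and 19−k give the same square):
1²=1, 2²=4, 3²=9, 4²=16, 5²≡6, 6²≡17, 7²≡11, 8²≡7, 9²≡5 (mod 19).
The residues are {1, 4, 5, 6, 7, 9, 11, 16, 17}; the non-residues are the remaining 9 nonzero classes.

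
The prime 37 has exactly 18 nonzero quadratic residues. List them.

1, 3, 4, 7, 9, 10, 11, 12, 16, 21, 25, 26, 27, 28, 30, 33, 34, 36

Square k = 1,…,18 (k and 37−k give the same square):
1²=1, 2²=4, 3²=9, 4²=16, 5²=25, 6²=36, 7²≡12, 8²≡27, 9²≡7, 10²≡26, 11²≡10, 12²≡33, 13²≡21, 14²≡11, 15²≡3, 16²≡34, 17²≡30, 18²≡28 (mod 37).
So the quadratic residues mod 37 are {1, 3, 4, 7, 9, 10, 11, 12, 16, 21, 25, 26, 27, 28, 30, 33, 34, 36}.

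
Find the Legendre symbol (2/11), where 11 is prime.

Pull out 2: since 11 ≡ 3 (mod 8), (2/11) = -1.
Reached (1/11) = 1. Collecting the sign flips along the way, the symbol is -1.

-1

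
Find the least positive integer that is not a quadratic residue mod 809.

(2/809) = +1, so 2 is a residue.
(3/809) = −1, so 3 is the smallest positive non-residue mod 809.

3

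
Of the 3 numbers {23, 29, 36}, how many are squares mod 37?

1

(23/37) = -1 → non-residue.
(29/37) = -1 → non-residue.
(36/37) = +1 → QR.
Total quadratic residues among the 3: 1.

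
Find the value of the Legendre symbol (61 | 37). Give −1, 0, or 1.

-1

First reduce: 61 ≡ 24 (mod 37).
Pull out 2^3: since 37 ≡ 5 (mod 8), (2/37) = -1, so (2/37)^3 = -1.
Reciprocity: 3 ≡ 3 and 37 ≡ 1 (mod 4), so (3/37) = +(37/3).
Reduce top mod 3: now compute (1/3).
Reached (1/3) = 1. Collecting the sign flips along the way, the symbol is -1.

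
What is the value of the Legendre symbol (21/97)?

Reciprocity: 21 ≡ 1 and 97 ≡ 1 (mod 4), so (21/97) = +(97/21).
Reduce top mod 21: now compute (13/21).
Reciprocity: 13 ≡ 1 and 21 ≡ 1 (mod 4), so (13/21) = +(21/13).
Reduce top mod 13: now compute (8/13).
Pull out 2^3: since 13 ≡ 5 (mod 8), (2/13) = -1, so (2/13)^3 = -1.
Reached (1/13) = 1. Collecting the sign flips along the way, the symbol is -1.

-1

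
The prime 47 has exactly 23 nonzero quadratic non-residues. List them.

5 10 11 13 15 19 20 22 23 26 29 30 31 33 35 38 39 40 41 43 44 45 46

Square k = 1,…,23 (k and 47−k give the same square):
1²=1, 2²=4, 3²=9, 4²=16, 5²=25, 6²=36, 7²≡2, 8²≡17, 9²≡34, 10²≡6, 11²≡27, 12²≡3, 13²≡28, 14²≡8, 15²≡37, 16²≡21, 17²≡7, 18²≡42, 19²≡32, 20²≡24, 21²≡18, 22²≡14, 23²≡12 (mod 47).
The residues are {1, 2, 3, 4, 6, 7, 8, 9, 12, 14, 16, 17, 18, 21, 24, 25, 27, 28, 32, 34, 36, 37, 42}; the non-residues are the remaining 23 nonzero classes.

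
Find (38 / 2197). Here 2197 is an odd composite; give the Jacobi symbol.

Pull out 2: since 2197 ≡ 5 (mod 8), (2/2197) = -1.
Reciprocity: 19 ≡ 3 and 2197 ≡ 1 (mod 4), so (19/2197) = +(2197/19).
Reduce top mod 19: now compute (12/19).
Pull out 2^2: since 19 ≡ 3 (mod 8), (2/19) = -1, so (2/19)^2 = +1.
Reciprocity: 3 ≡ 3 and 19 ≡ 3 (mod 4), so (3/19) = −(19/3).
Reduce top mod 3: now compute (1/3).
Reached (1/3) = 1. Collecting the sign flips along the way, the symbol is +1.

1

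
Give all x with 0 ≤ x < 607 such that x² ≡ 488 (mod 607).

54, 553

Since 607 ≡ 3 (mod 4), a square root of 488 is 488^((607+1)/4) = 488^152 mod 607.
Repeated squaring: 488^2≡200, 488^4≡545, 488^8≡202, 488^16≡135, 488^32≡15, 488^64≡225, 488^128≡244 (mod 607).
488^152 = 488^(128+16+8) ≡ 553 (mod 607).
Check: 553² = 305809 ≡ 488 (mod 607). The two roots are 54 and 553.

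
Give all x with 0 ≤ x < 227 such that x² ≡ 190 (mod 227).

72, 155

Since 227 ≡ 3 (mod 4), a square root of 190 is 190^((227+1)/4) = 190^57 mod 227.
Repeated squaring: 190^2≡7, 190^4≡49, 190^8≡131, 190^16≡136, 190^32≡109 (mod 227).
190^57 = 190^(32+16+8+1) ≡ 155 (mod 227).
Check: 155² = 24025 ≡ 190 (mod 227). The two roots are 72 and 155.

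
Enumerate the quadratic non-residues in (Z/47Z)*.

5, 10, 11, 13, 15, 19, 20, 22, 23, 26, 29, 30, 31, 33, 35, 38, 39, 40, 41, 43, 44, 45, 46

Square k = 1,…,23 (k and 47−k give the same square):
1²=1, 2²=4, 3²=9, 4²=16, 5²=25, 6²=36, 7²≡2, 8²≡17, 9²≡34, 10²≡6, 11²≡27, 12²≡3, 13²≡28, 14²≡8, 15²≡37, 16²≡21, 17²≡7, 18²≡42, 19²≡32, 20²≡24, 21²≡18, 22²≡14, 23²≡12 (mod 47).
The residues are {1, 2, 3, 4, 6, 7, 8, 9, 12, 14, 16, 17, 18, 21, 24, 25, 27, 28, 32, 34, 36, 37, 42}; the non-residues are the remaining 23 nonzero classes.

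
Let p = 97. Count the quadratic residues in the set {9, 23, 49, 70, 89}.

4

(9/97) = +1 → QR.
(23/97) = -1 → non-residue.
(49/97) = +1 → QR.
(70/97) = +1 → QR.
(89/97) = +1 → QR.
Total quadratic residues among the 5: 4.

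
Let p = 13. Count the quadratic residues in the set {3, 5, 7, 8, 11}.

(3/13) = +1 → QR.
(5/13) = -1 → non-residue.
(7/13) = -1 → non-residue.
(8/13) = -1 → non-residue.
(11/13) = -1 → non-residue.
Total quadratic residues among the 5: 1.

1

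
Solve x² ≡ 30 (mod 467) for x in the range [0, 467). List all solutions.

Since 467 ≡ 3 (mod 4), a square root of 30 is 30^((467+1)/4) = 30^117 mod 467.
Repeated squaring: 30^2≡433, 30^4≡222, 30^8≡249, 30^16≡357, 30^32≡425, 30^64≡363 (mod 467).
30^117 = 30^(64+32+16+4+1) ≡ 214 (mod 467).
Check: 214² = 45796 ≡ 30 (mod 467). The two roots are 214 and 253.

214, 253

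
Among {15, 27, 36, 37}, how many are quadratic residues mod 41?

(15/41) = -1 → non-residue.
(27/41) = -1 → non-residue.
(36/41) = +1 → QR.
(37/41) = +1 → QR.
Total quadratic residues among the 4: 2.

2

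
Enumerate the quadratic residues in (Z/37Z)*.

1, 3, 4, 7, 9, 10, 11, 12, 16, 21, 25, 26, 27, 28, 30, 33, 34, 36

Square k = 1,…,18 (k and 37−k give the same square):
1²=1, 2²=4, 3²=9, 4²=16, 5²=25, 6²=36, 7²≡12, 8²≡27, 9²≡7, 10²≡26, 11²≡10, 12²≡33, 13²≡21, 14²≡11, 15²≡3, 16²≡34, 17²≡30, 18²≡28 (mod 37).
So the quadratic residues mod 37 are {1, 3, 4, 7, 9, 10, 11, 12, 16, 21, 25, 26, 27, 28, 30, 33, 34, 36}.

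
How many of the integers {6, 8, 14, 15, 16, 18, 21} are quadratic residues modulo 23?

4

(6/23) = +1 → QR.
(8/23) = +1 → QR.
(14/23) = -1 → non-residue.
(15/23) = -1 → non-residue.
(16/23) = +1 → QR.
(18/23) = +1 → QR.
(21/23) = -1 → non-residue.
Total quadratic residues among the 7: 4.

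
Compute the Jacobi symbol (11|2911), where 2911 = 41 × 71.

1

Reciprocity: 11 ≡ 3 and 2911 ≡ 3 (mod 4), so (11/2911) = −(2911/11).
Reduce top mod 11: now compute (7/11).
Reciprocity: 7 ≡ 3 and 11 ≡ 3 (mod 4), so (7/11) = −(11/7).
Reduce top mod 7: now compute (4/7).
Pull out 2^2: since 7 ≡ 7 (mod 8), (2/7) = +1, so (2/7)^2 = +1.
Reached (1/7) = 1. Collecting the sign flips along the way, the symbol is +1.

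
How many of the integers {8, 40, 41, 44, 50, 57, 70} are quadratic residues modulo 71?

4

(8/71) = +1 → QR.
(40/71) = +1 → QR.
(41/71) = -1 → non-residue.
(44/71) = -1 → non-residue.
(50/71) = +1 → QR.
(57/71) = +1 → QR.
(70/71) = -1 → non-residue.
Total quadratic residues among the 7: 4.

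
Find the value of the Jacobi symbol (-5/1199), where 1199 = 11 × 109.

-1

First reduce: -5 ≡ 1194 (mod 1199).
Pull out 2: since 1199 ≡ 7 (mod 8), (2/1199) = +1.
Reciprocity: 597 ≡ 1 and 1199 ≡ 3 (mod 4), so (597/1199) = +(1199/597).
Reduce top mod 597: now compute (5/597).
Reciprocity: 5 ≡ 1 and 597 ≡ 1 (mod 4), so (5/597) = +(597/5).
Reduce top mod 5: now compute (2/5).
Pull out 2: since 5 ≡ 5 (mod 8), (2/5) = -1.
Reached (1/5) = 1. Collecting the sign flips along the way, the symbol is -1.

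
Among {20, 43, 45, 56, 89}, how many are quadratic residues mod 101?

4

(20/101) = +1 → QR.
(43/101) = +1 → QR.
(45/101) = +1 → QR.
(56/101) = +1 → QR.
(89/101) = -1 → non-residue.
Total quadratic residues among the 5: 4.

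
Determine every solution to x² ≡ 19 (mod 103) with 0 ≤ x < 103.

Since 103 ≡ 3 (mod 4), a square root of 19 is 19^((103+1)/4) = 19^26 mod 103.
Repeated squaring: 19^2≡52, 19^4≡26, 19^8≡58, 19^16≡68 (mod 103).
19^26 = 19^(16+8+2) ≡ 15 (mod 103).
Check: 15² = 225 ≡ 19 (mod 103). The two roots are 15 and 88.

15, 88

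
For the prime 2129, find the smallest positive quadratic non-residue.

3

(2/2129) = +1, so 2 is a residue.
(3/2129) = −1, so 3 is the smallest positive non-residue mod 2129.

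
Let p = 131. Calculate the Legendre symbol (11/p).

Euler's criterion: (11/131) ≡ 11^65 (mod 131).
11^2 ≡ 121 (mod 131)
11^4 ≡ 100 (mod 131)
11^8 ≡ 44 (mod 131)
11^16 ≡ 102 (mod 131)
11^32 ≡ 55 (mod 131)
11^64 ≡ 12 (mod 131)
11^65 = 11^(64+1) ≡ 1 (mod 131).
Result is 1, so (11/131) = 1.

1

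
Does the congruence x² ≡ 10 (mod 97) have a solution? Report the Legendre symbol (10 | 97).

-1

Euler's criterion: (10/97) ≡ 10^48 (mod 97).
10^2 ≡ 3 (mod 97)
10^4 ≡ 9 (mod 97)
10^8 ≡ 81 (mod 97)
10^16 ≡ 62 (mod 97)
10^32 ≡ 61 (mod 97)
10^48 = 10^(32+16) ≡ 96 (mod 97).
Result is 96 ≡ −1, so (10/97) = −1.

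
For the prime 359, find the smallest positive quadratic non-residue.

7

(2/359) = +1, so 2 is a residue.
(3/359) = +1, so 3 is a residue.
(4/359) = +1, so 4 is a residue.
(5/359) = +1, so 5 is a residue.
(6/359) = +1, so 6 is a residue.
(7/359) = −1, so 7 is the smallest positive non-residue mod 359.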